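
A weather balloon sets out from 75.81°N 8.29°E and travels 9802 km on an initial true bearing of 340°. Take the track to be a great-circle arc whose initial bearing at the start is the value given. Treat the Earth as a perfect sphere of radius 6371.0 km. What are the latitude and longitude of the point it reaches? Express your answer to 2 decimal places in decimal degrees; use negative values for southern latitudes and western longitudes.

latitude 15.16°, longitude -150.97°

δ = 9802/6371 = 1.538534 rad (88.1515°).
Start latitude φ₁ = 1.323134 rad; initial bearing θ = 5.934119 rad.
sin φ₂ = sin φ₁ cos δ + cos φ₁ sin δ cos θ = (0.969488)(0.032257) + (0.245138)(0.999480)(0.939693) = 0.261507
φ₂ = asin(0.261507) = 0.264583 rad = 15.16°.
Then Δλ = atan2(-0.083799, -0.221271) = -2.779570 rad, from sin θ sin δ cos φ₁ over cos δ − sin φ₁ sin φ₂.
Hence λ₂ = 8.29° + -159.26° = -150.97°.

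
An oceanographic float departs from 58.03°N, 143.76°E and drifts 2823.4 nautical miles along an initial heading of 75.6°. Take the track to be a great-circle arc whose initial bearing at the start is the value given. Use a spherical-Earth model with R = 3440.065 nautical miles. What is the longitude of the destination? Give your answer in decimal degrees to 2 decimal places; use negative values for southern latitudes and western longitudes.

Central angle δ = d/R = 0.820740 rad.
Converting: φ₁ = 1.012815 rad, θ = 1.319469 rad.
Destination latitude: φ₂ = arcsin( sin φ₁ cos δ + cos φ₁ sin δ cos θ ) = arcsin(0.674626) = 42.43°.
Δλ = atan2( sin θ sin δ cos φ₁ , cos δ − sin φ₁ sin φ₂ ) = atan2(0.375220, 0.109377) = 1.287155 rad = 73.75°.
λ₂ = 143.76° + 73.75° = 217.51°, normalized to (−180°, 180°] → -142.49°.

longitude -142.49°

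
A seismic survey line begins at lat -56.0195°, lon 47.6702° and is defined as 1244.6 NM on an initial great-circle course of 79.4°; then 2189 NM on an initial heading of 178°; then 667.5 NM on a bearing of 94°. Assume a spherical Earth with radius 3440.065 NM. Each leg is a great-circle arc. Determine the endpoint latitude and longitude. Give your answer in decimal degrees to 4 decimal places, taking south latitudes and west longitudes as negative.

latitude -77.7520°, longitude 155.2377°

Apply the spherical direct solution leg by leg, carrying full precision between legs.
Leg 1: from (-56.0195°, 47.6702°), δ = 1244.6/3440.065 = 0.361795 rad, θ = 79.4° → φ = -47.6595°, λ = 78.7712°.
Leg 2: from (-47.6595°, 78.7712°), δ = 2189/3440.065 = 0.636325 rad, θ = 178° → φ = -83.9835°, λ = 90.1831°.
Leg 3: from (-83.9835°, 90.1831°), δ = 667.5/3440.065 = 0.194037 rad, θ = 94° → φ = -77.7520°, λ = 155.2377°.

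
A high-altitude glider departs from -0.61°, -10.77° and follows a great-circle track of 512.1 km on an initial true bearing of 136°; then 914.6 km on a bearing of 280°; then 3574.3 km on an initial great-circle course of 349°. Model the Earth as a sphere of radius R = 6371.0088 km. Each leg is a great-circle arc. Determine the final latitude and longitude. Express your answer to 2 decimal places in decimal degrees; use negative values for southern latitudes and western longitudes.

Apply the spherical direct solution leg by leg, carrying full precision between legs.
Leg 1: from (-0.61°, -10.77°), δ = 512.1/6371.0088 = 0.080380 rad, θ = 136° → φ = -3.92°, λ = -7.57°.
Leg 2: from (-3.92°, -7.57°), δ = 914.6/6371.0088 = 0.143557 rad, θ = 280° → φ = -2.46°, λ = -15.67°.
Leg 3: from (-2.46°, -15.67°), δ = 3574.3/6371.0088 = 0.561026 rad, θ = 349° → φ = 29.04°, λ = -22.34°.

latitude 29.04°, longitude -22.34°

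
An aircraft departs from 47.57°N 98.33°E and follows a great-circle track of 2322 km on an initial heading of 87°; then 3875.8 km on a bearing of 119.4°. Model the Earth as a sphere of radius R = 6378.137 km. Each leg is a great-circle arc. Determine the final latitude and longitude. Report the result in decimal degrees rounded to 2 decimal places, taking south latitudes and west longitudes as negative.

latitude 22.15°, longitude 160.78°

Apply the spherical direct solution leg by leg, carrying full precision between legs.
Leg 1: from (47.57°, 98.33°), δ = 2322/6378.137 = 0.364056 rad, θ = 87° → φ = 44.61°, λ = 128.30°.
Leg 2: from (44.61°, 128.30°), δ = 3875.8/6378.137 = 0.607670 rad, θ = 119.4° → φ = 22.15°, λ = 160.78°.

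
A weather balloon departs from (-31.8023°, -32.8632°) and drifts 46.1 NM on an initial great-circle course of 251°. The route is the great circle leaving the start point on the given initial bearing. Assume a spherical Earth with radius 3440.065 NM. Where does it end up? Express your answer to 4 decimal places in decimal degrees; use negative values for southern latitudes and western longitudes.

The arc subtends δ = 46.1/3440.065 = 0.013401 rad at the centre.
With φ₁ = -31.8023° = -0.555055 rad and θ = 251° = 4.380776 rad:
Applying the spherical law of cosines for sides, sin φ₂ = sin φ₁ cos δ + cos φ₁ sin δ cos θ = -0.530650, so φ₂ = -32.0494°.
Then Δλ = atan2(-0.010768, 0.720263) = -0.014949 rad, from sin θ sin δ cos φ₁ over cos δ − sin φ₁ sin φ₂.
λ₂ = -32.8632° + -0.8565° = -33.7197°.

latitude -32.0494°, longitude -33.7197°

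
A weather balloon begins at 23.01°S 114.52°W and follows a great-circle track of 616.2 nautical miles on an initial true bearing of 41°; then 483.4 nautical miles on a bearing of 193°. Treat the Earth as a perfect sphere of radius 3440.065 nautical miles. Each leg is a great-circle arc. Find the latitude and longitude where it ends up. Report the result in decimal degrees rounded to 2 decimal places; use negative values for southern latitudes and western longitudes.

latitude -22.96°, longitude -109.53°

Apply the spherical direct solution leg by leg, carrying full precision between legs.
Leg 1: from (-23.01°, -114.52°), δ = 616.2/3440.065 = 0.179125 rad, θ = 41° → φ = -15.12°, λ = -107.57°.
Leg 2: from (-15.12°, -107.57°), δ = 483.4/3440.065 = 0.140521 rad, θ = 193° → φ = -22.96°, λ = -109.53°.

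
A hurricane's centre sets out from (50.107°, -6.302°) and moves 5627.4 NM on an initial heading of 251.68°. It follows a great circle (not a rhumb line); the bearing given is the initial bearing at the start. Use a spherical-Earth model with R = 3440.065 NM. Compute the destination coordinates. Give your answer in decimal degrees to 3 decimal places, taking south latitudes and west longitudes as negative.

The arc subtends δ = 5627.4/3440.065 = 1.635841 rad at the centre.
Start latitude φ₁ = 0.874532 rad; initial bearing θ = 4.392645 rad.
sin φ₂ = sin φ₁ cos δ + cos φ₁ sin δ cos θ = (0.767244)(-0.064999) + (0.641356)(0.997885)(-0.314324) = -0.251037
φ₂ = asin(-0.251037) = -0.253752 rad = -14.539°.
Then Δλ = atan2(-0.607562, 0.127608) = -1.363773 rad, from sin θ sin δ cos φ₁ over cos δ − sin φ₁ sin φ₂.
Hence λ₂ = -6.302° + -78.138° = -84.440°.

latitude -14.539°, longitude -84.440°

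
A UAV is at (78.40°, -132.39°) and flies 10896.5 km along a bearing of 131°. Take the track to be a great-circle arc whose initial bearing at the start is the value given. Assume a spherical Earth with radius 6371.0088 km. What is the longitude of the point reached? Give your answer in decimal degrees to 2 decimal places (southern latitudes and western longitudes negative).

Central angle δ = d/R = 1.710326 rad.
Start latitude φ₁ = 1.368338 rad; initial bearing θ = 2.286381 rad.
Applying the spherical law of cosines for sides, sin φ₂ = sin φ₁ cos δ + cos φ₁ sin δ cos θ = -0.266873, so φ₂ = -15.48°.
For the longitude increment, Δλ = atan2( sin θ sin δ cos φ₁, cos δ − sin φ₁ sin φ₂ ) = atan2(0.150281, 0.122346) = 50.85°.
λ₂ = -132.39° + 50.85° = -81.54°.

longitude -81.54°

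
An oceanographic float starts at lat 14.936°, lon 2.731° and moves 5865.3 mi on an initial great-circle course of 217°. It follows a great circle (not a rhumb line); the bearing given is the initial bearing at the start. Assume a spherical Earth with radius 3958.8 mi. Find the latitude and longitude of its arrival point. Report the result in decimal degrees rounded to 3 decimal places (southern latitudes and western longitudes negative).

latitude -48.213°, longitude -61.366°

Central angle δ = d/R = 1.481585 rad.
Start latitude φ₁ = 0.260682 rad; initial bearing θ = 3.787364 rad.
Destination latitude: φ₂ = arcsin( sin φ₁ cos δ + cos φ₁ sin δ cos θ ) = arcsin(-0.745622) = -48.213°.
For the longitude increment, Δλ = atan2( sin θ sin δ cos φ₁, cos δ − sin φ₁ sin φ₂ ) = atan2(-0.579170, 0.281269) = -64.097°.
λ₂ = 2.731° + -64.097° = -61.366°.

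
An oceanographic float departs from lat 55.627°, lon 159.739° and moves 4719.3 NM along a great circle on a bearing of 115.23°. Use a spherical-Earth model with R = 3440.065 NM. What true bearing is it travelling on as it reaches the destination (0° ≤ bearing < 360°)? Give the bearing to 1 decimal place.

final bearing 149.2°

Angular distance δ = d/R = 4719.3 / 3440.065 = 1.371864 rad.
Converting: φ₁ = 0.970874 rad, θ = 2.011143 rad.
Destination latitude: φ₂ = arcsin( sin φ₁ cos δ + cos φ₁ sin δ cos θ ) = arcsin(-0.072793) = -4.174°.
Δλ = atan2( sin θ sin δ cos φ₁ , cos δ − sin φ₁ sin φ₂ ) = atan2(0.500647, 0.257705) = 1.095424 rad = 62.763°.
λ₂ = 159.739° + 62.763° = 222.502°, normalized to (−180°, 180°] → -137.498°.
The forward bearing on arrival equals the back-azimuth from the destination plus 180°.
Back-azimuth from P₂ (-4.2°, -137.5°) to P₁ (55.6°, 159.7°), with Δλ' = λ₁ − λ₂ = 297.2°: atan2( sin Δλ' cos φ₁ , cos φ₂ sin φ₁ − sin φ₂ cos φ₁ cos Δλ' ) = 329.2°.
Final bearing = (329.2° + 180°) mod 360° = 149.2°.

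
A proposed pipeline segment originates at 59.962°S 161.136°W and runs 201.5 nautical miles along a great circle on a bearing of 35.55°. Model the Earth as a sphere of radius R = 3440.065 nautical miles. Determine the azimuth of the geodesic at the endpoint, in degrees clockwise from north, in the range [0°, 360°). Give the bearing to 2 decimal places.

δ = 201.5/3440.065 = 0.058574 rad (3.3561°).
Converting: φ₁ = -1.046534 rad, θ = 0.620465 rad.
Destination latitude: φ₂ = arcsin( sin φ₁ cos δ + cos φ₁ sin δ cos θ ) = arcsin(-0.840367) = -57.179°.
Then Δλ = atan2(0.017038, 0.270785) = 0.062837 rad, from sin θ sin δ cos φ₁ over cos δ − sin φ₁ sin φ₂.
λ₂ = -161.136° + 3.600° = -157.536°.
The forward bearing on arrival equals the back-azimuth from the destination plus 180°.
Back-azimuth from P₂ (-57.18°, -157.54°) to P₁ (-59.96°, -161.14°), with Δλ' = λ₁ − λ₂ = -3.60°: atan2( sin Δλ' cos φ₁ , cos φ₂ sin φ₁ − sin φ₂ cos φ₁ cos Δλ' ) = 212.48°.
Final bearing = (212.48° + 180°) mod 360° = 32.48°.

final bearing 32.48°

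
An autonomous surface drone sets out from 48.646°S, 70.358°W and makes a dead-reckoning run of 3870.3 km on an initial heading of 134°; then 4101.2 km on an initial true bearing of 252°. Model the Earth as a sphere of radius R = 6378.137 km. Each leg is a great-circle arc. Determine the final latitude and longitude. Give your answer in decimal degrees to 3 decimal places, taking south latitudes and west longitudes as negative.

latitude -52.327°, longitude -80.170°

Apply the spherical direct solution leg by leg, carrying full precision between legs.
Leg 1: from (-48.646°, -70.358°), δ = 3870.3/6378.137 = 0.606807 rad, θ = 134° → φ = -61.445°, λ = -11.248°.
Leg 2: from (-61.445°, -11.248°), δ = 4101.2/6378.137 = 0.643009 rad, θ = 252° → φ = -52.327°, λ = -80.170°.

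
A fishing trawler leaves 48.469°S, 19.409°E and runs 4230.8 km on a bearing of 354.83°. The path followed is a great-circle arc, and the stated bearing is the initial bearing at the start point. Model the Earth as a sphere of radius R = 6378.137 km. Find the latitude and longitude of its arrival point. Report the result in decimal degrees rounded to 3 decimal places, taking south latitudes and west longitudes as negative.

Central angle δ = d/R = 0.663328 rad.
With φ₁ = -48.469° = -0.845944 rad and θ = 354.83° = 6.192952 rad:
sin φ₂ = sin φ₁ cos δ + cos φ₁ sin δ cos θ = (-0.748597)(0.787947) + (0.663025)(0.615743)(0.995932) = -0.183263
φ₂ = asin(-0.183263) = -0.184304 rad = -10.560°.
Δλ = atan2( sin θ sin δ cos φ₁ , cos δ − sin φ₁ sin φ₂ ) = atan2(-0.036788, 0.650757) = -0.056471 rad = -3.236°.
λ₂ = λ₁ + Δλ = 16.173°.

latitude -10.560°, longitude 16.173°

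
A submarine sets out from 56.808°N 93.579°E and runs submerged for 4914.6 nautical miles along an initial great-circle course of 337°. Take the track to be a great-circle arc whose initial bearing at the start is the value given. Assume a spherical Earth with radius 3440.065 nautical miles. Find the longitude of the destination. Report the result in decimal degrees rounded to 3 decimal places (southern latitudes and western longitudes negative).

The arc subtends δ = 4914.6/3440.065 = 1.428636 rad at the centre.
With φ₁ = 56.808° = 0.991487 rad and θ = 337° = 5.881760 rad:
Applying the spherical law of cosines for sides, sin φ₂ = sin φ₁ cos δ + cos φ₁ sin δ cos θ = 0.617409, so φ₂ = 38.127°.
Δλ = atan2( sin θ sin δ cos φ₁ , cos δ − sin φ₁ sin φ₂ ) = atan2(-0.211747, -0.374991) = -2.627555 rad = -150.548°.
Hence λ₂ = 93.579° + -150.548° = -56.969°.

longitude -56.969°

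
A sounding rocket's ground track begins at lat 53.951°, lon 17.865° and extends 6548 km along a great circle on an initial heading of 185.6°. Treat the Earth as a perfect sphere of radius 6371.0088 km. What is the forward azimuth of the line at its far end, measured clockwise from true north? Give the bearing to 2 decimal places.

Central angle δ = d/R = 1.027781 rad.
Converting: φ₁ = 0.941623 rad, θ = 3.239331 rad.
sin φ₂ = sin φ₁ cos δ + cos φ₁ sin δ cos θ = (0.808514)(0.516720) + (0.588477)(0.856154)(-0.995227) = -0.083647
φ₂ = asin(-0.083647) = -0.083745 rad = -4.798°.
Then Δλ = atan2(-0.049165, 0.584350) = -0.083938 rad, from sin θ sin δ cos φ₁ over cos δ − sin φ₁ sin φ₂.
λ₂ = 17.865° + -4.809° = 13.056°.
The forward bearing on arrival equals the back-azimuth from the destination plus 180°.
Back-azimuth from P₂ (-4.80°, 13.06°) to P₁ (53.95°, 17.86°), with Δλ' = λ₁ − λ₂ = 4.81°: atan2( sin Δλ' cos φ₁ , cos φ₂ sin φ₁ − sin φ₂ cos φ₁ cos Δλ' ) = 3.30°.
Final bearing = (3.30° + 180°) mod 360° = 183.30°.

final bearing 183.30°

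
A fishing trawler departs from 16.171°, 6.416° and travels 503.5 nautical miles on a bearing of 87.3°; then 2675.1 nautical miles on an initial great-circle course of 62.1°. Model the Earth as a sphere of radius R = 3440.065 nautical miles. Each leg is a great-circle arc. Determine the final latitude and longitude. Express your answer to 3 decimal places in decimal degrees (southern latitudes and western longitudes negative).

latitude 31.064°, longitude 61.523°

Apply the spherical direct solution leg by leg, carrying full precision between legs.
Leg 1: from (16.171°, 6.416°), δ = 503.5/3440.065 = 0.146364 rad, θ = 87.3° → φ = 16.387°, λ = 15.150°.
Leg 2: from (16.387°, 15.150°), δ = 2675.1/3440.065 = 0.777631 rad, θ = 62.1° → φ = 31.064°, λ = 61.523°.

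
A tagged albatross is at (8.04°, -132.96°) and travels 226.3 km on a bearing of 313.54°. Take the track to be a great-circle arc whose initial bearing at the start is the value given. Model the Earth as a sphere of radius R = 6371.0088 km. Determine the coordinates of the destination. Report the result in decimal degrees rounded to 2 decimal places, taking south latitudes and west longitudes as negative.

latitude 9.44°, longitude -134.46°

δ = 226.3/6371.0088 = 0.035520 rad (2.0352°).
Converting: φ₁ = 0.140324 rad, θ = 5.472305 rad.
sin φ₂ = sin φ₁ cos δ + cos φ₁ sin δ cos θ = (0.139864)(0.999369) + (0.990171)(0.035513)(0.688861) = 0.163999
φ₂ = asin(0.163999) = 0.164743 rad = 9.44°.
Δλ = atan2( sin θ sin δ cos φ₁ , cos δ − sin φ₁ sin φ₂ ) = atan2(-0.025490, 0.976432) = -0.026099 rad = -1.50°.
Hence λ₂ = -132.96° + -1.50° = -134.46°.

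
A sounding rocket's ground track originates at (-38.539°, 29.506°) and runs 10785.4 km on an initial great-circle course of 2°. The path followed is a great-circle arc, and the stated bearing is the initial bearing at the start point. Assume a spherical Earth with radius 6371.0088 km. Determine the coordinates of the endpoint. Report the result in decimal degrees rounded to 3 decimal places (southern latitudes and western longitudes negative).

latitude 58.405°, longitude 33.297°

Central angle δ = d/R = 1.692887 rad.
With φ₁ = -38.539° = -0.672632 rad and θ = 2° = 0.034907 rad:
Destination latitude: φ₂ = arcsin( sin φ₁ cos δ + cos φ₁ sin δ cos θ ) = arcsin(0.851768) = 58.405°.
For the longitude increment, Δλ = atan2( sin θ sin δ cos φ₁, cos δ − sin φ₁ sin φ₂ ) = atan2(0.027095, 0.408904) = 3.791°.
λ₂ = λ₁ + Δλ = 33.297°.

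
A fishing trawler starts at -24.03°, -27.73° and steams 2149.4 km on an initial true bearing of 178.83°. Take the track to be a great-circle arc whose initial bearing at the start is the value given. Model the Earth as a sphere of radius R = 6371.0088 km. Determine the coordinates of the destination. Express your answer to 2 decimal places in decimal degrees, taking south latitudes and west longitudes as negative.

Angular distance δ = d/R = 2149.4 / 6371.0088 = 0.337372 rad.
Converting: φ₁ = -0.419403 rad, θ = 3.121172 rad.
Applying the spherical law of cosines for sides, sin φ₂ = sin φ₁ cos δ + cos φ₁ sin δ cos θ = -0.686517, so φ₂ = -43.36°.
Then Δλ = atan2(0.006173, 0.664068) = 0.009296 rad, from sin θ sin δ cos φ₁ over cos δ − sin φ₁ sin φ₂.
λ₂ = -27.73° + 0.53° = -27.20°.

latitude -43.36°, longitude -27.20°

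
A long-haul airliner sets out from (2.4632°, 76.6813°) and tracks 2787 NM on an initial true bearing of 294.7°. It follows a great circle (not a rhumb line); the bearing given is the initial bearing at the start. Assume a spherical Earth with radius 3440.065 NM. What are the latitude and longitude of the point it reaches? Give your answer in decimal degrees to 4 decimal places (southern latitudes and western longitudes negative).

latitude 19.3933°, longitude 32.4380°

The arc subtends δ = 2787/3440.065 = 0.810159 rad at the centre.
Converting: φ₁ = 0.042991 rad, θ = 5.143485 rad.
Destination latitude: φ₂ = arcsin( sin φ₁ cos δ + cos φ₁ sin δ cos θ ) = arcsin(0.332050) = 19.3933°.
Then Δλ = atan2(-0.657512, 0.675112) = -0.772192 rad, from sin θ sin δ cos φ₁ over cos δ − sin φ₁ sin φ₂.
λ₂ = λ₁ + Δλ = 32.4380°.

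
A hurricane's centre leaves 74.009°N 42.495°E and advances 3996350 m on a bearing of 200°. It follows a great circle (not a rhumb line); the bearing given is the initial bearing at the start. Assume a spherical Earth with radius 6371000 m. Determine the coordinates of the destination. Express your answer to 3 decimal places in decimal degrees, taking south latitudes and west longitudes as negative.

Angular distance δ = d/R = 3996350 / 6371000 = 0.627272 rad.
Start latitude φ₁ = 1.291701 rad; initial bearing θ = 3.490659 rad.
sin φ₂ = sin φ₁ cos δ + cos φ₁ sin δ cos θ = (0.961305)(0.809632) + (0.275486)(0.586938)(-0.939693) = 0.626361
φ₂ = asin(0.626361) = 0.676876 rad = 38.782°.
For the longitude increment, Δλ = atan2( sin θ sin δ cos φ₁, cos δ − sin φ₁ sin φ₂ ) = atan2(-0.055302, 0.207508) = -14.923°.
Hence λ₂ = 42.495° + -14.923° = 27.572°.

latitude 38.782°, longitude 27.572°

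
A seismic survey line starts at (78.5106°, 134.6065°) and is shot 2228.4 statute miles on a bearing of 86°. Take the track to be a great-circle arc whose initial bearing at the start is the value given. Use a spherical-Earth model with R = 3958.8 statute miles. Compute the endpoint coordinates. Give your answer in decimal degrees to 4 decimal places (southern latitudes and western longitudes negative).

latitude 56.7389°, longitude -149.3173°

The arc subtends δ = 2228.4/3958.8 = 0.562898 rad at the centre.
With φ₁ = 78.5106° = 1.370268 rad and θ = 86° = 1.500983 rad:
Applying the spherical law of cosines for sides, sin φ₂ = sin φ₁ cos δ + cos φ₁ sin δ cos θ = 0.836180, so φ₂ = 56.7389°.
For the longitude increment, Δλ = atan2( sin θ sin δ cos φ₁, cos δ − sin φ₁ sin φ₂ ) = atan2(0.106035, 0.026288) = 76.0762°.
λ₂ = 134.6065° + 76.0762° = 210.6827°, normalized to (−180°, 180°] → -149.3173°.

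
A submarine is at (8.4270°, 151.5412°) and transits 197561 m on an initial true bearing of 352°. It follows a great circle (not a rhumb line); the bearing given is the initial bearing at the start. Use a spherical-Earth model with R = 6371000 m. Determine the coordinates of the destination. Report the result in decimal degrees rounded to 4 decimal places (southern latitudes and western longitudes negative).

δ = 197561/6371000 = 0.031009 rad (1.7767°).
Converting: φ₁ = 0.147079 rad, θ = 6.143559 rad.
Applying the spherical law of cosines for sides, sin φ₂ = sin φ₁ cos δ + cos φ₁ sin δ cos θ = 0.176850, so φ₂ = 10.1863°.
For the longitude increment, Δλ = atan2( sin θ sin δ cos φ₁, cos δ − sin φ₁ sin φ₂ ) = atan2(-0.004268, 0.973602) = -0.2512°.
λ₂ = λ₁ + Δλ = 151.2900°.

latitude 10.1863°, longitude 151.2900°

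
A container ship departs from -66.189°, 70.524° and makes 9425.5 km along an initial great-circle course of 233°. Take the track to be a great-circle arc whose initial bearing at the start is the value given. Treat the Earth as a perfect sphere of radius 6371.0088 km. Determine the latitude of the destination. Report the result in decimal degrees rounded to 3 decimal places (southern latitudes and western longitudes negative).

latitude -18.991°

δ = 9425.5/6371.0088 = 1.479436 rad (84.7654°).
Start latitude φ₁ = -1.155216 rad; initial bearing θ = 4.066617 rad.
Destination latitude: φ₂ = arcsin( sin φ₁ cos δ + cos φ₁ sin δ cos θ ) = arcsin(-0.325420) = -18.991°.
Then Δλ = atan2(-0.321081, -0.206487) = -2.142306 rad, from sin θ sin δ cos φ₁ over cos δ − sin φ₁ sin φ₂.
λ₂ = λ₁ + Δλ = -52.221°.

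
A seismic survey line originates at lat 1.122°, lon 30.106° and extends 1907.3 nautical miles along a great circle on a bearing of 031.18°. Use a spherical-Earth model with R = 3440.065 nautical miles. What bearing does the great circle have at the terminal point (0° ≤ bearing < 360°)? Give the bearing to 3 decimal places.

final bearing 35.829°

δ = 1907.3/3440.065 = 0.554437 rad (31.7669°).
Start latitude φ₁ = 0.019583 rad; initial bearing θ = 0.544194 rad.
sin φ₂ = sin φ₁ cos δ + cos φ₁ sin δ cos θ = (0.019581)(0.850197) + (0.999808)(0.526465)(0.855545) = 0.466976
φ₂ = asin(0.466976) = 0.485868 rad = 27.838°.
Δλ = atan2( sin θ sin δ cos φ₁ , cos δ − sin φ₁ sin φ₂ ) = atan2(0.272514, 0.841053) = 0.313341 rad = 17.953°.
λ₂ = λ₁ + Δλ = 48.059°.
The forward bearing on arrival equals the back-azimuth from the destination plus 180°.
Back-azimuth from P₂ (27.838°, 48.059°) to P₁ (1.122°, 30.106°), with Δλ' = λ₁ − λ₂ = -17.953°: atan2( sin Δλ' cos φ₁ , cos φ₂ sin φ₁ − sin φ₂ cos φ₁ cos Δλ' ) = 215.829°.
Final bearing = (215.829° + 180°) mod 360° = 35.829°.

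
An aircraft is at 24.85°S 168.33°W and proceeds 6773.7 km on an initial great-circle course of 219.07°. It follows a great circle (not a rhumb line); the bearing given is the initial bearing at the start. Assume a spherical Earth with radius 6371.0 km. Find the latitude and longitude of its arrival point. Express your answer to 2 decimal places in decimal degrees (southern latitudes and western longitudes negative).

latitude -55.08°, longitude 117.48°

δ = 6773.7/6371 = 1.063208 rad (60.9173°).
Converting: φ₁ = -0.433714 rad, θ = 3.823493 rad.
Applying the spherical law of cosines for sides, sin φ₂ = sin φ₁ cos δ + cos φ₁ sin δ cos θ = -0.819938, so φ₂ = -55.08°.
For the longitude increment, Δλ = atan2( sin θ sin δ cos φ₁, cos δ − sin φ₁ sin φ₂ ) = atan2(-0.499806, 0.141497) = -74.19°.
λ₂ = -168.33° + -74.19° = -242.52°, normalized to (−180°, 180°] → 117.48°.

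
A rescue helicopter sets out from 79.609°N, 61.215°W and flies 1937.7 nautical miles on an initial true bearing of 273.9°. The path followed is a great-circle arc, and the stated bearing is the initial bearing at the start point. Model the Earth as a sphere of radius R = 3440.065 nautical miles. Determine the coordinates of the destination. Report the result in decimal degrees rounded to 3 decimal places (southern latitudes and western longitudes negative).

The arc subtends δ = 1937.7/3440.065 = 0.563274 rad at the centre.
Converting: φ₁ = 1.389439 rad, θ = 4.780457 rad.
sin φ₂ = sin φ₁ cos δ + cos φ₁ sin δ cos θ = (0.983600)(0.845511) + (0.180365)(0.533957)(0.068015) = 0.838195
φ₂ = asin(0.838195) = 0.993965 rad = 56.950°.
Then Δλ = atan2(-0.096084, 0.021063) = -1.354998 rad, from sin θ sin δ cos φ₁ over cos δ − sin φ₁ sin φ₂.
λ₂ = λ₁ + Δλ = -138.851°.

latitude 56.950°, longitude -138.851°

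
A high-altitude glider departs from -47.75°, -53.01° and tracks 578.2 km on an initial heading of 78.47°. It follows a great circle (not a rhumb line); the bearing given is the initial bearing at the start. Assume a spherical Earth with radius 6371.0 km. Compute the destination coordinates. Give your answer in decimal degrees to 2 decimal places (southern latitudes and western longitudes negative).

Angular distance δ = d/R = 578.2 / 6371 = 0.090755 rad.
Start latitude φ₁ = -0.833395 rad; initial bearing θ = 1.369560 rad.
sin φ₂ = sin φ₁ cos δ + cos φ₁ sin δ cos θ = (-0.740218)(0.995885) + (0.672367)(0.090630)(0.199881) = -0.724992
φ₂ = asin(-0.724992) = -0.811022 rad = -46.47°.
For the longitude increment, Δλ = atan2( sin θ sin δ cos φ₁, cos δ − sin φ₁ sin φ₂ ) = atan2(0.059707, 0.459233) = 7.41°.
λ₂ = -53.01° + 7.41° = -45.60°.

latitude -46.47°, longitude -45.60°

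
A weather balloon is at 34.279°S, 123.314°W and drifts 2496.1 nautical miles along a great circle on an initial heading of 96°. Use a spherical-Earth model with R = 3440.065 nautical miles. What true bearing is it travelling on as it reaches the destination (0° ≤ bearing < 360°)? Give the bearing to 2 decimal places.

Central angle δ = d/R = 0.725597 rad.
Converting: φ₁ = -0.598281 rad, θ = 1.675516 rad.
Applying the spherical law of cosines for sides, sin φ₂ = sin φ₁ cos δ + cos φ₁ sin δ cos θ = -0.478664, so φ₂ = -28.598°.
Δλ = atan2( sin θ sin δ cos φ₁ , cos δ − sin φ₁ sin φ₂ ) = atan2(0.545317, 0.478509) = 0.850560 rad = 48.733°.
λ₂ = -123.314° + 48.733° = -74.581°.
The forward bearing on arrival equals the back-azimuth from the destination plus 180°.
Back-azimuth from P₂ (-28.60°, -74.58°) to P₁ (-34.28°, -123.31°), with Δλ' = λ₁ − λ₂ = -48.73°: atan2( sin Δλ' cos φ₁ , cos φ₂ sin φ₁ − sin φ₂ cos φ₁ cos Δλ' ) = 249.39°.
Final bearing = (249.39° + 180°) mod 360° = 69.39°.

final bearing 69.39°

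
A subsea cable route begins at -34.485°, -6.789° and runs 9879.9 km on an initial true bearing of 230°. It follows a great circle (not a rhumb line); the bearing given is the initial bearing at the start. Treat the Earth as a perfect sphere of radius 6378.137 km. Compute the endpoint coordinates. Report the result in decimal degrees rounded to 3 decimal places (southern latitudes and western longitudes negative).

latitude -32.822°, longitude -121.096°

Central angle δ = d/R = 1.549026 rad.
Start latitude φ₁ = -0.601877 rad; initial bearing θ = 4.014257 rad.
Applying the spherical law of cosines for sides, sin φ₂ = sin φ₁ cos δ + cos φ₁ sin δ cos θ = -0.542033, so φ₂ = -32.822°.
Then Δλ = atan2(-0.631281, -0.285125) = -1.995031 rad, from sin θ sin δ cos φ₁ over cos δ − sin φ₁ sin φ₂.
Hence λ₂ = -6.789° + -114.307° = -121.096°.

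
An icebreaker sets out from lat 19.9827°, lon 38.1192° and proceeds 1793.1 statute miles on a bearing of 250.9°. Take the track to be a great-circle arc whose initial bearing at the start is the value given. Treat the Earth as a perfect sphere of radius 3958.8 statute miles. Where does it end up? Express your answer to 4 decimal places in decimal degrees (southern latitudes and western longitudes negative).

Angular distance δ = d/R = 1793.1 / 3958.8 = 0.452940 rad.
Start latitude φ₁ = 0.348764 rad; initial bearing θ = 4.379031 rad.
Destination latitude: φ₂ = arcsin( sin φ₁ cos δ + cos φ₁ sin δ cos θ ) = arcsin(0.172704) = 9.9451°.
Δλ = atan2( sin θ sin δ cos φ₁ , cos δ − sin φ₁ sin φ₂ ) = atan2(-0.388625, 0.840145) = -0.433257 rad = -24.8238°.
λ₂ = 38.1192° + -24.8238° = 13.2954°.

latitude 9.9451°, longitude 13.2954°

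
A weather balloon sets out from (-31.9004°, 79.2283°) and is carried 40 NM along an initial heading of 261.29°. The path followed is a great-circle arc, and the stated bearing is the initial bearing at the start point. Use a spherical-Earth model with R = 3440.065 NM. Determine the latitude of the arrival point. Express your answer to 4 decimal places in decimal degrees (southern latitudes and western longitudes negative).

Angular distance δ = d/R = 40 / 3440.065 = 0.011628 rad.
Start latitude φ₁ = -0.556767 rad; initial bearing θ = 4.560371 rad.
Destination latitude: φ₂ = arcsin( sin φ₁ cos δ + cos φ₁ sin δ cos θ ) = arcsin(-0.529903) = -31.9989°.
Δλ = atan2( sin θ sin δ cos φ₁ , cos δ − sin φ₁ sin φ₂ ) = atan2(-0.009757, 0.719908) = -0.013553 rad = -0.7765°.
Hence λ₂ = 79.2283° + -0.7765° = 78.4518°.

latitude -31.9989°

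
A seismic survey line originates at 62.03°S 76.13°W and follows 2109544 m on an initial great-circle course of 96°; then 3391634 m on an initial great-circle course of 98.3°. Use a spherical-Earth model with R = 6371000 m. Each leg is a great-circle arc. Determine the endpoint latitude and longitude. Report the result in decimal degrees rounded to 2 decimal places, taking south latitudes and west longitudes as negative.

latitude -50.52°, longitude 14.07°

Apply the spherical direct solution leg by leg, carrying full precision between legs.
Leg 1: from (-62.03°, -76.13°), δ = 2109544/6371000 = 0.331117 rad, θ = 96° → φ = -58.34°, λ = -38.11°.
Leg 2: from (-58.34°, -38.11°), δ = 3391634/6371000 = 0.532355 rad, θ = 98.3° → φ = -50.52°, λ = 14.07°.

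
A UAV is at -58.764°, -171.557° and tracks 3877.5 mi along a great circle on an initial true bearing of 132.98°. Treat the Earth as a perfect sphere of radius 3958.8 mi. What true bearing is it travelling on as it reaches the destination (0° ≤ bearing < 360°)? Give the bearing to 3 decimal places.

final bearing 36.496°

Angular distance δ = d/R = 3877.5 / 3958.8 = 0.979463 rad.
Start latitude φ₁ = -1.025625 rad; initial bearing θ = 2.320939 rad.
Applying the spherical law of cosines for sides, sin φ₂ = sin φ₁ cos δ + cos φ₁ sin δ cos θ = -0.770155, so φ₂ = -50.368°.
Then Δλ = atan2(0.314958, -0.101044) = 1.881240 rad, from sin θ sin δ cos φ₁ over cos δ − sin φ₁ sin φ₂.
λ₂ = λ₁ + Δλ = -63.770°.
The forward bearing on arrival equals the back-azimuth from the destination plus 180°.
Back-azimuth from P₂ (-50.368°, -63.770°) to P₁ (-58.764°, -171.557°), with Δλ' = λ₁ − λ₂ = -107.787°: atan2( sin Δλ' cos φ₁ , cos φ₂ sin φ₁ − sin φ₂ cos φ₁ cos Δλ' ) = 216.496°.
Final bearing = (216.496° + 180°) mod 360° = 36.496°.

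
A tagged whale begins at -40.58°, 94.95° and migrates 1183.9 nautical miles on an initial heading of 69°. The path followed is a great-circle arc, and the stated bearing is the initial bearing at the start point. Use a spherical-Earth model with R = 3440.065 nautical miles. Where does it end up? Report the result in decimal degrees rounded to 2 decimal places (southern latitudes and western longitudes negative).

Central angle δ = d/R = 0.344150 rad.
Start latitude φ₁ = -0.708255 rad; initial bearing θ = 1.204277 rad.
sin φ₂ = sin φ₁ cos δ + cos φ₁ sin δ cos θ = (-0.650509)(0.941362) + (0.759498)(0.337397)(0.358368) = -0.520532
φ₂ = asin(-0.520532) = -0.547474 rad = -31.37°.
Then Δλ = atan2(0.239232, 0.602751) = 0.377832 rad, from sin θ sin δ cos φ₁ over cos δ − sin φ₁ sin φ₂.
λ₂ = λ₁ + Δλ = 116.60°.

latitude -31.37°, longitude 116.60°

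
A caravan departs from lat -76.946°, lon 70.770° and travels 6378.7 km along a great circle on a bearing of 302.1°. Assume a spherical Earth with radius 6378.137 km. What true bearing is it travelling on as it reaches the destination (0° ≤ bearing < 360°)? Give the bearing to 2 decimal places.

final bearing 347.80°

Angular distance δ = d/R = 6378.7 / 6378.137 = 1.000088 rad.
With φ₁ = -76.946° = -1.342961 rad and θ = 302.1° = 5.272640 rad:
sin φ₂ = sin φ₁ cos δ + cos φ₁ sin δ cos θ = (-0.974158)(0.540228) + (0.225869)(0.841519)(0.531399) = -0.425263
φ₂ = asin(-0.425263) = -0.439252 rad = -25.167°.
For the longitude increment, Δλ = atan2( sin θ sin δ cos φ₁, cos δ − sin φ₁ sin φ₂ ) = atan2(-0.161015, 0.125955) = -51.965°.
Hence λ₂ = 70.770° + -51.965° = 18.805°.
The forward bearing on arrival equals the back-azimuth from the destination plus 180°.
Back-azimuth from P₂ (-25.17°, 18.80°) to P₁ (-76.95°, 70.77°), with Δλ' = λ₁ − λ₂ = 51.97°: atan2( sin Δλ' cos φ₁ , cos φ₂ sin φ₁ − sin φ₂ cos φ₁ cos Δλ' ) = 167.80°.
Final bearing = (167.80° + 180°) mod 360° = 347.80°.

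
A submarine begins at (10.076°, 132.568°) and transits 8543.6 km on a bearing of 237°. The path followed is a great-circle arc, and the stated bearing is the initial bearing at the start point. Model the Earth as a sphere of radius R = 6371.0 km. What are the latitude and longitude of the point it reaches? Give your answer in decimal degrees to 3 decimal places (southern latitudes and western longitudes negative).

δ = 8543.6/6371 = 1.341014 rad (76.8344°).
Start latitude φ₁ = 0.175859 rad; initial bearing θ = 4.136430 rad.
Destination latitude: φ₂ = arcsin( sin φ₁ cos δ + cos φ₁ sin δ cos θ ) = arcsin(-0.482296) = -28.835°.
Δλ = atan2( sin θ sin δ cos φ₁ , cos δ − sin φ₁ sin φ₂ ) = atan2(-0.804032, 0.312145) = -1.200482 rad = -68.783°.
Hence λ₂ = 132.568° + -68.783° = 63.785°.

latitude -28.835°, longitude 63.785°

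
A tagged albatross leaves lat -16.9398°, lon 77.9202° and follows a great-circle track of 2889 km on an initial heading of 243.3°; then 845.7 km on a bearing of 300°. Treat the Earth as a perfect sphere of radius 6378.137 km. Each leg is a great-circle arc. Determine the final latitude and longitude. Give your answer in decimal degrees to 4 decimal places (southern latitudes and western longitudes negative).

latitude -22.7746°, longitude 44.8227°

Apply the spherical direct solution leg by leg, carrying full precision between legs.
Leg 1: from (-16.9398°, 77.9202°), δ = 2889/6378.137 = 0.452954 rad, θ = 243.3° → φ = -26.7492°, λ = 51.9558°.
Leg 2: from (-26.7492°, 51.9558°), δ = 845.7/6378.137 = 0.132594 rad, θ = 300° → φ = -22.7746°, λ = 44.8227°.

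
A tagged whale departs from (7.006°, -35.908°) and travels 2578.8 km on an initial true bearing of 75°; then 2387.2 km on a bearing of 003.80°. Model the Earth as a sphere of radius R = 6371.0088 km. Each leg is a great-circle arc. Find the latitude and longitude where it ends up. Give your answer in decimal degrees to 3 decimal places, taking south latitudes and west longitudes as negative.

latitude 33.729°, longitude -11.323°

Apply the spherical direct solution leg by leg, carrying full precision between legs.
Leg 1: from (7.006°, -35.908°), δ = 2578.8/6371.0088 = 0.404771 rad, θ = 75° → φ = 12.315°, λ = -12.994°.
Leg 2: from (12.315°, -12.994°), δ = 2387.2/6371.0088 = 0.374697 rad, θ = 3.8° → φ = 33.729°, λ = -11.323°.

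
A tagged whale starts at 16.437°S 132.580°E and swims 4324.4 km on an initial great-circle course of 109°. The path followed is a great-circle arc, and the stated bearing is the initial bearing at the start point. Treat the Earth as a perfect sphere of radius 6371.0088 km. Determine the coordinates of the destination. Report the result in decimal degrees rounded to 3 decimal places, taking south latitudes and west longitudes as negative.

latitude -24.601°, longitude 173.340°

The arc subtends δ = 4324.4/6371.0088 = 0.678762 rad at the centre.
Start latitude φ₁ = -0.286880 rad; initial bearing θ = 1.902409 rad.
Applying the spherical law of cosines for sides, sin φ₂ = sin φ₁ cos δ + cos φ₁ sin δ cos θ = -0.416291, so φ₂ = -24.601°.
Δλ = atan2( sin θ sin δ cos φ₁ , cos δ − sin φ₁ sin φ₂ ) = atan2(0.569364, 0.660556) = 0.711389 rad = 40.760°.
λ₂ = 132.580° + 40.760° = 173.340°.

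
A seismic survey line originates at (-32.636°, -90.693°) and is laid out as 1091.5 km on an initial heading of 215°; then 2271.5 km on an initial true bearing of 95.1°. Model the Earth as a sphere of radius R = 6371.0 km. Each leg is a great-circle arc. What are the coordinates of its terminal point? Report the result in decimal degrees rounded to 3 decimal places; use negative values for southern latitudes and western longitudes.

Apply the spherical direct solution leg by leg, carrying full precision between legs.
Leg 1: from (-32.636°, -90.693°), δ = 1091.5/6371 = 0.171323 rad, θ = 215° → φ = -40.467°, λ = -98.078°.
Leg 2: from (-40.467°, -98.078°), δ = 2271.5/6371 = 0.356537 rad, θ = 95.1° → φ = -39.183°, λ = -71.430°.

latitude -39.183°, longitude -71.430°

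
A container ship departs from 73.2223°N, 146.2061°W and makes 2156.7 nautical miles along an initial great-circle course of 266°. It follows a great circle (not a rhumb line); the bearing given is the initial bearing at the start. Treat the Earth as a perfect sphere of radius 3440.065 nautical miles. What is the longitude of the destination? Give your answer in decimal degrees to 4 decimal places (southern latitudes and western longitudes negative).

longitude 148.7976°

Central angle δ = d/R = 0.626936 rad.
Converting: φ₁ = 1.277970 rad, θ = 4.642576 rad.
sin φ₂ = sin φ₁ cos δ + cos φ₁ sin δ cos θ = (0.957432)(0.809829) + (0.288659)(0.586666)(-0.069756) = 0.763543
φ₂ = asin(0.763543) = 0.868782 rad = 49.7776°.
For the longitude increment, Δλ = atan2( sin θ sin δ cos φ₁, cos δ − sin φ₁ sin φ₂ ) = atan2(-0.168934, 0.078788) = -64.9963°.
λ₂ = -146.2061° + -64.9963° = -211.2024°, normalized to (−180°, 180°] → 148.7976°.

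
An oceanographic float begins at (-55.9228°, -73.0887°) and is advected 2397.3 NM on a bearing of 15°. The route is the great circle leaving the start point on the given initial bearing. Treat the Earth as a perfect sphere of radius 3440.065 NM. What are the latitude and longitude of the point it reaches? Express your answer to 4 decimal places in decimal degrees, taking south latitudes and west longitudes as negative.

Central angle δ = d/R = 0.696876 rad.
With φ₁ = -55.9228° = -0.976037 rad and θ = 15° = 0.261799 rad:
sin φ₂ = sin φ₁ cos δ + cos φ₁ sin δ cos θ = (-0.828283)(0.766851) + (0.560309)(0.641825)(0.965926) = -0.287803
φ₂ = asin(-0.287803) = -0.291932 rad = -16.7264°.
For the longitude increment, Δλ = atan2( sin θ sin δ cos φ₁, cos δ − sin φ₁ sin φ₂ ) = atan2(0.093077, 0.528469) = 9.9888°.
Hence λ₂ = -73.0887° + 9.9888° = -63.0999°.

latitude -16.7264°, longitude -63.0999°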